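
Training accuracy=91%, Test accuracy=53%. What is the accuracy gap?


Gap = train_accuracy - test_accuracy
= 91 - 53
= 38%
This large gap strongly indicates overfitting.

38


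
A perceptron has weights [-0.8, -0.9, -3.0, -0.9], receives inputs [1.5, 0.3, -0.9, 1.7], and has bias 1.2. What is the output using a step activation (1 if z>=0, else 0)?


z = w . x + b
= -0.8*1.5 + -0.9*0.3 + -3.0*-0.9 + -0.9*1.7 + 1.2
= -1.2 + -0.27 + 2.7 + -1.53 + 1.2
= -0.3 + 1.2
= 0.9
Since z = 0.9 >= 0, output = 1

1


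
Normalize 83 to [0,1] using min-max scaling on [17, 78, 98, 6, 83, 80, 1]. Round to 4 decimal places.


Min = 1, Max = 98
Range = 98 - 1 = 97
Scaled = (x - min) / (max - min)
= (83 - 1) / 97
= 82 / 97
= 0.8454

0.8454


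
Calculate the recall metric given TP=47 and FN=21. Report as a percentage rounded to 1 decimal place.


Recall = TP / (TP + FN) * 100
= 47 / (47 + 21)
= 47 / 68
= 0.6912
= 69.1%

69.1


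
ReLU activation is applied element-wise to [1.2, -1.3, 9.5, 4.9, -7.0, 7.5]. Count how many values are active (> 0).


ReLU(x) = max(0, x) for each element:
ReLU(1.2) = 1.2
ReLU(-1.3) = 0
ReLU(9.5) = 9.5
ReLU(4.9) = 4.9
ReLU(-7.0) = 0
ReLU(7.5) = 7.5
Active neurons (>0): 4

4


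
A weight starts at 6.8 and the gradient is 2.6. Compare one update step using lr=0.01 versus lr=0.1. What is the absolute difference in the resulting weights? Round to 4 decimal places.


With lr=0.01: w_new = 6.8 - 0.01 * 2.6 = 6.774
With lr=0.1: w_new = 6.8 - 0.1 * 2.6 = 6.54
Absolute difference = |6.774 - 6.54|
= 0.2340

0.2340


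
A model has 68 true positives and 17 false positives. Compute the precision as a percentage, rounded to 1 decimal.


Precision = TP / (TP + FP) * 100
= 68 / (68 + 17)
= 68 / 85
= 0.8
= 80.0%

80.0


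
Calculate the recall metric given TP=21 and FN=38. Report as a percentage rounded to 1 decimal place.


Recall = TP / (TP + FN) * 100
= 21 / (21 + 38)
= 21 / 59
= 0.3559
= 35.6%

35.6


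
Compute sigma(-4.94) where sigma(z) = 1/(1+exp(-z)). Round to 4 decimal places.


sigmoid(z) = 1 / (1 + exp(-z))
exp(-(-4.94)) = exp(4.94) = 139.7703
1 + 139.7703 = 140.7703
1 / 140.7703 = 0.0071

0.0071


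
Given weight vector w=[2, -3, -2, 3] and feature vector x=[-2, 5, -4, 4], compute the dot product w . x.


Element-wise products:
2 * -2 = -4
-3 * 5 = -15
-2 * -4 = 8
3 * 4 = 12
Sum = -4 + -15 + 8 + 12
= 1

1


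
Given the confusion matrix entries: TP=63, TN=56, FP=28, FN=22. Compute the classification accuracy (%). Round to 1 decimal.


Accuracy = (TP + TN) / (TP + TN + FP + FN) * 100
= (63 + 56) / (63 + 56 + 28 + 22)
= 119 / 169
= 0.7041
= 70.4%

70.4


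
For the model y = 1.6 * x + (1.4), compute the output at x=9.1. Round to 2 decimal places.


y = 1.6 * 9.1 + (1.4)
= 14.56 + (1.4)
= 15.96

15.96


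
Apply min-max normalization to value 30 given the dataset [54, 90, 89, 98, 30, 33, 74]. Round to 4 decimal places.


Min = 30, Max = 98
Range = 98 - 30 = 68
Scaled = (x - min) / (max - min)
= (30 - 30) / 68
= 0 / 68
= 0.0000

0.0000


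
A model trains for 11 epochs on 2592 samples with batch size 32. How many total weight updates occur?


Iterations per epoch = 2592 / 32 = 81
Total updates = iterations_per_epoch * epochs
= 81 * 11
= 891

891


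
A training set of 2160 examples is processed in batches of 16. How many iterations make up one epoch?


Iterations per epoch = dataset_size / batch_size
= 2160 / 16
= 135

135


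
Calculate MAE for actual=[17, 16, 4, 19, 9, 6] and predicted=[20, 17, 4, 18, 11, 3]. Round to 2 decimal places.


Absolute errors: [3, 1, 0, 1, 2, 3]
Sum of absolute errors = 10
MAE = 10 / 6 = 1.67

1.67


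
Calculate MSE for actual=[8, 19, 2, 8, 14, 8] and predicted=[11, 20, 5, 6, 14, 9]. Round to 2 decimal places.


Differences: [-3, -1, -3, 2, 0, -1]
Squared errors: [9, 1, 9, 4, 0, 1]
Sum of squared errors = 24
MSE = 24 / 6 = 4.00

4.00


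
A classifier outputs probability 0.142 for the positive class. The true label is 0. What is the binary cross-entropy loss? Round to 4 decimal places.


For y=0: Loss = -log(1-p)
= -log(1 - 0.142)
= -log(0.858)
= -(-0.1532)
= 0.1532

0.1532


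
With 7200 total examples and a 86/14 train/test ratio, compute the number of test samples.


Train samples = 7200 * 86% = 6192
Test samples = 7200 - 6192
= 1008

1008


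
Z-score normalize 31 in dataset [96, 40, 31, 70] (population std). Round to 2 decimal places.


Mean = (96 + 40 + 31 + 70) / 4 = 59.25
Variance = sum((x_i - mean)^2) / n = 658.6875
Std = sqrt(658.6875) = 25.6649
Z = (x - mean) / std
= (31 - 59.25) / 25.6649
= -28.25 / 25.6649
= -1.10

-1.10


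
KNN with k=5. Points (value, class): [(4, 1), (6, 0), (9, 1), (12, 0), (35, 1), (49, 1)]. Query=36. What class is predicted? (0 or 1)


Distances from query 36:
Point 35 (class 1): distance = 1
Point 49 (class 1): distance = 13
Point 12 (class 0): distance = 24
Point 9 (class 1): distance = 27
Point 6 (class 0): distance = 30
K=5 nearest neighbors: classes = [1, 1, 0, 1, 0]
Votes for class 1: 3 / 5
Majority vote => class 1

1


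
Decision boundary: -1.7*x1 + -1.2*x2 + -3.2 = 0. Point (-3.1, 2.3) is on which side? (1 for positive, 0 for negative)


Compute -1.7 * -3.1 + -1.2 * 2.3 + -3.2
= 5.27 + -2.76 + -3.2
= -0.69
Since -0.69 < 0, the point is on the negative side.

0


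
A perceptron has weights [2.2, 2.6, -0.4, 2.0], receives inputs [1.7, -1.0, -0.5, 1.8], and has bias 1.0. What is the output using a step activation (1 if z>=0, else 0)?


z = w . x + b
= 2.2*1.7 + 2.6*-1.0 + -0.4*-0.5 + 2.0*1.8 + 1.0
= 3.74 + -2.6 + 0.2 + 3.6 + 1.0
= 4.94 + 1.0
= 5.94
Since z = 5.94 >= 0, output = 1

1


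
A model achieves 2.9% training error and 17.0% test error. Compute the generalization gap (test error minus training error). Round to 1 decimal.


Generalization gap = test_error - train_error
= 17.0 - 2.9
= 14.1%
A large gap suggests overfitting.

14.1


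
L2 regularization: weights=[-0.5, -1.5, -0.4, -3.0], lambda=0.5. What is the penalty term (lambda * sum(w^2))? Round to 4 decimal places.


Squaring each weight:
(-0.5)^2 = 0.25
(-1.5)^2 = 2.25
(-0.4)^2 = 0.16
(-3.0)^2 = 9.0
Sum of squares = 11.66
Penalty = 0.5 * 11.66 = 5.8300

5.8300


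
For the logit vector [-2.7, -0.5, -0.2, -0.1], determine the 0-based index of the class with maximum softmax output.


Softmax is a monotonic transformation, so it preserves the argmax.
We need to find the index of the maximum logit.
Index 0: -2.7
Index 1: -0.5
Index 2: -0.2
Index 3: -0.1
Maximum logit = -0.1 at index 3

3


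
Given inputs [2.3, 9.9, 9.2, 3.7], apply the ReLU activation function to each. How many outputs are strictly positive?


ReLU(x) = max(0, x) for each element:
ReLU(2.3) = 2.3
ReLU(9.9) = 9.9
ReLU(9.2) = 9.2
ReLU(3.7) = 3.7
Active neurons (>0): 4

4


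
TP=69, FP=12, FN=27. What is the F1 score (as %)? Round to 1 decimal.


Precision = TP / (TP + FP) = 69 / 81 = 0.8519
Recall = TP / (TP + FN) = 69 / 96 = 0.7188
F1 = 2 * P * R / (P + R)
= 2 * 0.8519 * 0.7188 / (0.8519 + 0.7188)
= 1.2245 / 1.5706
= 0.7797
As percentage: 78.0%

78.0


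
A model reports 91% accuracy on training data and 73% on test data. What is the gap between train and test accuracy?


Gap = train_accuracy - test_accuracy
= 91 - 73
= 18%
This gap suggests the model is overfitting.

18


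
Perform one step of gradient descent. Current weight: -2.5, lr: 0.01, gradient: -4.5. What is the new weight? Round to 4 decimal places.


w_new = w_old - lr * gradient
= -2.5 - 0.01 * -4.5
= -2.5 - (-0.045)
= -2.4550

-2.4550


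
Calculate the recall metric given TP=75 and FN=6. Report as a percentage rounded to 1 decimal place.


Recall = TP / (TP + FN) * 100
= 75 / (75 + 6)
= 75 / 81
= 0.9259
= 92.6%

92.6


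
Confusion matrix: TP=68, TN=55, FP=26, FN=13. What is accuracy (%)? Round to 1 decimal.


Accuracy = (TP + TN) / (TP + TN + FP + FN) * 100
= (68 + 55) / (68 + 55 + 26 + 13)
= 123 / 162
= 0.7593
= 75.9%

75.9


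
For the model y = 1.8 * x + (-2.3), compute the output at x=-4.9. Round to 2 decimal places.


y = 1.8 * -4.9 + (-2.3)
= -8.82 + (-2.3)
= -11.12

-11.12


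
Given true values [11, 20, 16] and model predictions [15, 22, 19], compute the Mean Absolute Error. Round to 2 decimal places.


Absolute errors: [4, 2, 3]
Sum of absolute errors = 9
MAE = 9 / 3 = 3.00

3.00


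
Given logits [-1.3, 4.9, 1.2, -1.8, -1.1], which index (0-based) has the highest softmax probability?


Softmax is a monotonic transformation, so it preserves the argmax.
We need to find the index of the maximum logit.
Index 0: -1.3
Index 1: 4.9
Index 2: 1.2
Index 3: -1.8
Index 4: -1.1
Maximum logit = 4.9 at index 1

1


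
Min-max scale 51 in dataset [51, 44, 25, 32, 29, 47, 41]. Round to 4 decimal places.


Min = 25, Max = 51
Range = 51 - 25 = 26
Scaled = (x - min) / (max - min)
= (51 - 25) / 26
= 26 / 26
= 1.0000

1.0000


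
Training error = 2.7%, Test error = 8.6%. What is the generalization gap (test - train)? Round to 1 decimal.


Generalization gap = test_error - train_error
= 8.6 - 2.7
= 5.9%
A moderate gap.

5.9


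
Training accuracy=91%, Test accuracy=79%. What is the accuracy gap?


Gap = train_accuracy - test_accuracy
= 91 - 79
= 12%
This gap suggests the model is overfitting.

12


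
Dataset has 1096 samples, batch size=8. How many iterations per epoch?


Iterations per epoch = dataset_size / batch_size
= 1096 / 8
= 137

137


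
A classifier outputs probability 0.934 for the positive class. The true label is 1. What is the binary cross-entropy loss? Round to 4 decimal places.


For y=1: Loss = -log(p)
= -log(0.934)
= -(-0.0683)
= 0.0683

0.0683


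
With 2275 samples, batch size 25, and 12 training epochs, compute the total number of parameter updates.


Iterations per epoch = 2275 / 25 = 91
Total updates = iterations_per_epoch * epochs
= 91 * 12
= 1092

1092


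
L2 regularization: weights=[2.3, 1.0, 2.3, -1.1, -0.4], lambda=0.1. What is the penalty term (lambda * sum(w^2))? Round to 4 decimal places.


Squaring each weight:
2.3^2 = 5.29
1.0^2 = 1.0
2.3^2 = 5.29
(-1.1)^2 = 1.21
(-0.4)^2 = 0.16
Sum of squares = 12.95
Penalty = 0.1 * 12.95 = 1.2950

1.2950


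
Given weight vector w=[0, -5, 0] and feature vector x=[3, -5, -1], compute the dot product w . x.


Element-wise products:
0 * 3 = 0
-5 * -5 = 25
0 * -1 = 0
Sum = 0 + 25 + 0
= 25

25


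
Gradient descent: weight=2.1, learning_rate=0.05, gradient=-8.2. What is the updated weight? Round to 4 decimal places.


w_new = w_old - lr * gradient
= 2.1 - 0.05 * -8.2
= 2.1 - (-0.41)
= 2.5100

2.5100


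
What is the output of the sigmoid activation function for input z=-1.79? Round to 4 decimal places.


sigmoid(z) = 1 / (1 + exp(-z))
exp(-(-1.79)) = exp(1.79) = 5.9895
1 + 5.9895 = 6.9895
1 / 6.9895 = 0.1431

0.1431


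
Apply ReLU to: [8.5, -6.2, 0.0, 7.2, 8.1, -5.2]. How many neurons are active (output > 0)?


ReLU(x) = max(0, x) for each element:
ReLU(8.5) = 8.5
ReLU(-6.2) = 0
ReLU(0.0) = 0
ReLU(7.2) = 7.2
ReLU(8.1) = 8.1
ReLU(-5.2) = 0
Active neurons (>0): 3

3


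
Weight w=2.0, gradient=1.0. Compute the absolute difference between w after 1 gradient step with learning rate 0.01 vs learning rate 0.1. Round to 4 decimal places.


With lr=0.01: w_new = 2.0 - 0.01 * 1.0 = 1.99
With lr=0.1: w_new = 2.0 - 0.1 * 1.0 = 1.9
Absolute difference = |1.99 - 1.9|
= 0.0900

0.0900


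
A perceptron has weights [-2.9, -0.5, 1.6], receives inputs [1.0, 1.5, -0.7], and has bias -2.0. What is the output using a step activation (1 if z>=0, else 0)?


z = w . x + b
= -2.9*1.0 + -0.5*1.5 + 1.6*-0.7 + -2.0
= -2.9 + -0.75 + -1.12 + -2.0
= -4.77 + -2.0
= -6.77
Since z = -6.77 < 0, output = 0

0


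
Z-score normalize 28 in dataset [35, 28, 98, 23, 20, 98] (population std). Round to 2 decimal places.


Mean = (35 + 28 + 98 + 23 + 20 + 98) / 6 = 50.3333
Variance = sum((x_i - mean)^2) / n = 1157.5556
Std = sqrt(1157.5556) = 34.0229
Z = (x - mean) / std
= (28 - 50.3333) / 34.0229
= -22.3333 / 34.0229
= -0.66

-0.66


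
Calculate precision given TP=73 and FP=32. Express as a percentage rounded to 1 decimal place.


Precision = TP / (TP + FP) * 100
= 73 / (73 + 32)
= 73 / 105
= 0.6952
= 69.5%

69.5


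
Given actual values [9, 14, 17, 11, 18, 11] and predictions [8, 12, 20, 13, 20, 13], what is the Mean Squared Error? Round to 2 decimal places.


Differences: [1, 2, -3, -2, -2, -2]
Squared errors: [1, 4, 9, 4, 4, 4]
Sum of squared errors = 26
MSE = 26 / 6 = 4.33

4.33


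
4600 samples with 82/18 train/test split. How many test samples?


Train samples = 4600 * 82% = 3772
Test samples = 4600 - 3772
= 828

828


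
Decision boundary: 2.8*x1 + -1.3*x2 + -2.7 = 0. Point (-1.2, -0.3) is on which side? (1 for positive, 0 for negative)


Compute 2.8 * -1.2 + -1.3 * -0.3 + -2.7
= -3.36 + 0.39 + -2.7
= -5.67
Since -5.67 < 0, the point is on the negative side.

0


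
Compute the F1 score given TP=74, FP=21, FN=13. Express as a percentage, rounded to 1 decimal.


Precision = TP / (TP + FP) = 74 / 95 = 0.7789
Recall = TP / (TP + FN) = 74 / 87 = 0.8506
F1 = 2 * P * R / (P + R)
= 2 * 0.7789 * 0.8506 / (0.7789 + 0.8506)
= 1.3251 / 1.6295
= 0.8132
As percentage: 81.3%

81.3


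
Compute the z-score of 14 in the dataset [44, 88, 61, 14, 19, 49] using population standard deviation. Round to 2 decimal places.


Mean = (44 + 88 + 61 + 14 + 19 + 49) / 6 = 45.8333
Variance = sum((x_i - mean)^2) / n = 625.8056
Std = sqrt(625.8056) = 25.0161
Z = (x - mean) / std
= (14 - 45.8333) / 25.0161
= -31.8333 / 25.0161
= -1.27

-1.27


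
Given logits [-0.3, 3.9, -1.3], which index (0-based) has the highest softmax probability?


Softmax is a monotonic transformation, so it preserves the argmax.
We need to find the index of the maximum logit.
Index 0: -0.3
Index 1: 3.9
Index 2: -1.3
Maximum logit = 3.9 at index 1

1


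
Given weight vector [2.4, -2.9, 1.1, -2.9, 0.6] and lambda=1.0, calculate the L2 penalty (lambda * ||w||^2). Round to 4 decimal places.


Squaring each weight:
2.4^2 = 5.76
(-2.9)^2 = 8.41
1.1^2 = 1.21
(-2.9)^2 = 8.41
0.6^2 = 0.36
Sum of squares = 24.15
Penalty = 1.0 * 24.15 = 24.1500

24.1500


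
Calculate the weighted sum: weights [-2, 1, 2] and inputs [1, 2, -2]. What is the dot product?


Element-wise products:
-2 * 1 = -2
1 * 2 = 2
2 * -2 = -4
Sum = -2 + 2 + -4
= -4

-4


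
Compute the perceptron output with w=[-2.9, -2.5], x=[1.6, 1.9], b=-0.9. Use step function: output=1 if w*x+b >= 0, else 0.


z = w . x + b
= -2.9*1.6 + -2.5*1.9 + -0.9
= -4.64 + -4.75 + -0.9
= -9.39 + -0.9
= -10.29
Since z = -10.29 < 0, output = 0

0


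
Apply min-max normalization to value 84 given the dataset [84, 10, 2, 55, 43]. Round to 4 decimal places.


Min = 2, Max = 84
Range = 84 - 2 = 82
Scaled = (x - min) / (max - min)
= (84 - 2) / 82
= 82 / 82
= 1.0000

1.0000


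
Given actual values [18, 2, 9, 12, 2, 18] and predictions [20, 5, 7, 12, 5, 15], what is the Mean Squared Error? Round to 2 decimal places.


Differences: [-2, -3, 2, 0, -3, 3]
Squared errors: [4, 9, 4, 0, 9, 9]
Sum of squared errors = 35
MSE = 35 / 6 = 5.83

5.83


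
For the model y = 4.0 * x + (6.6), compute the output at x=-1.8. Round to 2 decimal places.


y = 4.0 * -1.8 + (6.6)
= -7.2 + (6.6)
= -0.60

-0.60


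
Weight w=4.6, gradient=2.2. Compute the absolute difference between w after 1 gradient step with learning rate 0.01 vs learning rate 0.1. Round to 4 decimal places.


With lr=0.01: w_new = 4.6 - 0.01 * 2.2 = 4.578
With lr=0.1: w_new = 4.6 - 0.1 * 2.2 = 4.38
Absolute difference = |4.578 - 4.38|
= 0.1980

0.1980


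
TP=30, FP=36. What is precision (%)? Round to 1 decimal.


Precision = TP / (TP + FP) * 100
= 30 / (30 + 36)
= 30 / 66
= 0.4545
= 45.5%

45.5


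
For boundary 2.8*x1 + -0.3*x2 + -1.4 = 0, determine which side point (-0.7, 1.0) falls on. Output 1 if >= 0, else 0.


Compute 2.8 * -0.7 + -0.3 * 1.0 + -1.4
= -1.96 + -0.3 + -1.4
= -3.66
Since -3.66 < 0, the point is on the negative side.

0


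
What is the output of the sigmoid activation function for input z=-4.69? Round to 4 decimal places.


sigmoid(z) = 1 / (1 + exp(-z))
exp(-(-4.69)) = exp(4.69) = 108.8532
1 + 108.8532 = 109.8532
1 / 109.8532 = 0.0091

0.0091


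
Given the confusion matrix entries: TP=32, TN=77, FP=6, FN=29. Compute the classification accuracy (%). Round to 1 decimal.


Accuracy = (TP + TN) / (TP + TN + FP + FN) * 100
= (32 + 77) / (32 + 77 + 6 + 29)
= 109 / 144
= 0.7569
= 75.7%

75.7


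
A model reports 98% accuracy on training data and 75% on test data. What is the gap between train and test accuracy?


Gap = train_accuracy - test_accuracy
= 98 - 75
= 23%
This large gap strongly indicates overfitting.

23


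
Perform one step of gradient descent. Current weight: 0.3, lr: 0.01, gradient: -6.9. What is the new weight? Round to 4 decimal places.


w_new = w_old - lr * gradient
= 0.3 - 0.01 * -6.9
= 0.3 - (-0.069)
= 0.3690

0.3690


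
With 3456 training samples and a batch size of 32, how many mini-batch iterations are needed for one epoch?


Iterations per epoch = dataset_size / batch_size
= 3456 / 32
= 108

108


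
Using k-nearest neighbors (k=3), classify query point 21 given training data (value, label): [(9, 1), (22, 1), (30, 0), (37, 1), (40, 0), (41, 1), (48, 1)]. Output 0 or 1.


Distances from query 21:
Point 22 (class 1): distance = 1
Point 30 (class 0): distance = 9
Point 9 (class 1): distance = 12
K=3 nearest neighbors: classes = [1, 0, 1]
Votes for class 1: 2 / 3
Majority vote => class 1

1


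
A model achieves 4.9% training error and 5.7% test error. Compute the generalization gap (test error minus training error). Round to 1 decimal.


Generalization gap = test_error - train_error
= 5.7 - 4.9
= 0.8%
A small gap suggests good generalization.

0.8


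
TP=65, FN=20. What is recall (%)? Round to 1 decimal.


Recall = TP / (TP + FN) * 100
= 65 / (65 + 20)
= 65 / 85
= 0.7647
= 76.5%

76.5


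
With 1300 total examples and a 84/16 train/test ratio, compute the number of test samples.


Train samples = 1300 * 84% = 1092
Test samples = 1300 - 1092
= 208

208


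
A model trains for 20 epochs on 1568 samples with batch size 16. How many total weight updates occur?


Iterations per epoch = 1568 / 16 = 98
Total updates = iterations_per_epoch * epochs
= 98 * 20
= 1960

1960


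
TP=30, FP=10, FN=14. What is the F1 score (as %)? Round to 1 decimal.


Precision = TP / (TP + FP) = 30 / 40 = 0.75
Recall = TP / (TP + FN) = 30 / 44 = 0.6818
F1 = 2 * P * R / (P + R)
= 2 * 0.75 * 0.6818 / (0.75 + 0.6818)
= 1.0227 / 1.4318
= 0.7143
As percentage: 71.4%

71.4


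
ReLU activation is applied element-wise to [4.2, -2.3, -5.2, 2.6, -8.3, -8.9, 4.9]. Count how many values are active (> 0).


ReLU(x) = max(0, x) for each element:
ReLU(4.2) = 4.2
ReLU(-2.3) = 0
ReLU(-5.2) = 0
ReLU(2.6) = 2.6
ReLU(-8.3) = 0
ReLU(-8.9) = 0
ReLU(4.9) = 4.9
Active neurons (>0): 3

3


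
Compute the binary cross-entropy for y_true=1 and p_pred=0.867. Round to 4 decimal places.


For y=1: Loss = -log(p)
= -log(0.867)
= -(-0.1427)
= 0.1427

0.1427


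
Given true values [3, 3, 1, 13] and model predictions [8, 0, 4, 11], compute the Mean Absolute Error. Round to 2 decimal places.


Absolute errors: [5, 3, 3, 2]
Sum of absolute errors = 13
MAE = 13 / 4 = 3.25

3.25


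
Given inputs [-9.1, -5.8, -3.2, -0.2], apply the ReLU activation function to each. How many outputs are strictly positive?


ReLU(x) = max(0, x) for each element:
ReLU(-9.1) = 0
ReLU(-5.8) = 0
ReLU(-3.2) = 0
ReLU(-0.2) = 0
Active neurons (>0): 0

0


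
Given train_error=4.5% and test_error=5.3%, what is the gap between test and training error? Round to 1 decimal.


Generalization gap = test_error - train_error
= 5.3 - 4.5
= 0.8%
A small gap suggests good generalization.

0.8


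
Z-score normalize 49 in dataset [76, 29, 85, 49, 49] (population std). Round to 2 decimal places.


Mean = (76 + 29 + 85 + 49 + 49) / 5 = 57.6
Variance = sum((x_i - mean)^2) / n = 411.04
Std = sqrt(411.04) = 20.2741
Z = (x - mean) / std
= (49 - 57.6) / 20.2741
= -8.6 / 20.2741
= -0.42

-0.42


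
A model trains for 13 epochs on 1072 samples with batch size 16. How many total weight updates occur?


Iterations per epoch = 1072 / 16 = 67
Total updates = iterations_per_epoch * epochs
= 67 * 13
= 871

871


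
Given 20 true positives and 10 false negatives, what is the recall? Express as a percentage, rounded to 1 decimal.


Recall = TP / (TP + FN) * 100
= 20 / (20 + 10)
= 20 / 30
= 0.6667
= 66.7%

66.7


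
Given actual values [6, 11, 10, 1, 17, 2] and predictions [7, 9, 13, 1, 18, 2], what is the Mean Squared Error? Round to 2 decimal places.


Differences: [-1, 2, -3, 0, -1, 0]
Squared errors: [1, 4, 9, 0, 1, 0]
Sum of squared errors = 15
MSE = 15 / 6 = 2.50

2.50


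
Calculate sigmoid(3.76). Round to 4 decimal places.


sigmoid(z) = 1 / (1 + exp(-z))
exp(-(3.76)) = exp(-3.76) = 0.0233
1 + 0.0233 = 1.0233
1 / 1.0233 = 0.9772

0.9772


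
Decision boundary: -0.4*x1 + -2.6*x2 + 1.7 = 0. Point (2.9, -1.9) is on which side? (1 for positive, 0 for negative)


Compute -0.4 * 2.9 + -2.6 * -1.9 + 1.7
= -1.16 + 4.94 + 1.7
= 5.48
Since 5.48 >= 0, the point is on the positive side.

1


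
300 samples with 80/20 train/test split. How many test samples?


Train samples = 300 * 80% = 240
Test samples = 300 - 240
= 60

60


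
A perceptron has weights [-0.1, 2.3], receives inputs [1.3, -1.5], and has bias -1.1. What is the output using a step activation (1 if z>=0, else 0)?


z = w . x + b
= -0.1*1.3 + 2.3*-1.5 + -1.1
= -0.13 + -3.45 + -1.1
= -3.58 + -1.1
= -4.68
Since z = -4.68 < 0, output = 0

0


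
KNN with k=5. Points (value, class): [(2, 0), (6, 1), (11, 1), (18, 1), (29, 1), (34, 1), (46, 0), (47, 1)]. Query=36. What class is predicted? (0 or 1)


Distances from query 36:
Point 34 (class 1): distance = 2
Point 29 (class 1): distance = 7
Point 46 (class 0): distance = 10
Point 47 (class 1): distance = 11
Point 18 (class 1): distance = 18
K=5 nearest neighbors: classes = [1, 1, 0, 1, 1]
Votes for class 1: 4 / 5
Majority vote => class 1

1


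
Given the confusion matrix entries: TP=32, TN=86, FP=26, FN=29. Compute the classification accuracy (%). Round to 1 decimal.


Accuracy = (TP + TN) / (TP + TN + FP + FN) * 100
= (32 + 86) / (32 + 86 + 26 + 29)
= 118 / 173
= 0.6821
= 68.2%

68.2


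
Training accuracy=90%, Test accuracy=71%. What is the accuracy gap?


Gap = train_accuracy - test_accuracy
= 90 - 71
= 19%
This gap suggests the model is overfitting.

19


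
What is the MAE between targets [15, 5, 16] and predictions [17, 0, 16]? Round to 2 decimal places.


Absolute errors: [2, 5, 0]
Sum of absolute errors = 7
MAE = 7 / 3 = 2.33

2.33


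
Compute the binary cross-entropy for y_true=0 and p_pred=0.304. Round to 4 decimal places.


For y=0: Loss = -log(1-p)
= -log(1 - 0.304)
= -log(0.696)
= -(-0.3624)
= 0.3624

0.3624


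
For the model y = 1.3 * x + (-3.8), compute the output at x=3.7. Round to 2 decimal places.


y = 1.3 * 3.7 + (-3.8)
= 4.81 + (-3.8)
= 1.01

1.01


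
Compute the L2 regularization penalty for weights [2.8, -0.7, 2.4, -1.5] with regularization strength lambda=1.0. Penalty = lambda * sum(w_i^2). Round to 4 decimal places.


Squaring each weight:
2.8^2 = 7.84
(-0.7)^2 = 0.49
2.4^2 = 5.76
(-1.5)^2 = 2.25
Sum of squares = 16.34
Penalty = 1.0 * 16.34 = 16.3400

16.3400


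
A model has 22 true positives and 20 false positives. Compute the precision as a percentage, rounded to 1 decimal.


Precision = TP / (TP + FP) * 100
= 22 / (22 + 20)
= 22 / 42
= 0.5238
= 52.4%

52.4


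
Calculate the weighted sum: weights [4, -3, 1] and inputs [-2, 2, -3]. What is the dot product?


Element-wise products:
4 * -2 = -8
-3 * 2 = -6
1 * -3 = -3
Sum = -8 + -6 + -3
= -17

-17


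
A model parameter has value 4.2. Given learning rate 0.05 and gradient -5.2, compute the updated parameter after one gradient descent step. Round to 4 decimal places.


w_new = w_old - lr * gradient
= 4.2 - 0.05 * -5.2
= 4.2 - (-0.26)
= 4.4600

4.4600


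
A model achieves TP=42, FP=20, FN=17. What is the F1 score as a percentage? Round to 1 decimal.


Precision = TP / (TP + FP) = 42 / 62 = 0.6774
Recall = TP / (TP + FN) = 42 / 59 = 0.7119
F1 = 2 * P * R / (P + R)
= 2 * 0.6774 * 0.7119 / (0.6774 + 0.7119)
= 0.9645 / 1.3893
= 0.6942
As percentage: 69.4%

69.4


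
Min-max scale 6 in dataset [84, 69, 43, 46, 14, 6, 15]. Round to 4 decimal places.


Min = 6, Max = 84
Range = 84 - 6 = 78
Scaled = (x - min) / (max - min)
= (6 - 6) / 78
= 0 / 78
= 0.0000

0.0000


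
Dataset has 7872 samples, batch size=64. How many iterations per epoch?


Iterations per epoch = dataset_size / batch_size
= 7872 / 64
= 123

123


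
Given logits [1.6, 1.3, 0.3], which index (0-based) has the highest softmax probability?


Softmax is a monotonic transformation, so it preserves the argmax.
We need to find the index of the maximum logit.
Index 0: 1.6
Index 1: 1.3
Index 2: 0.3
Maximum logit = 1.6 at index 0

0


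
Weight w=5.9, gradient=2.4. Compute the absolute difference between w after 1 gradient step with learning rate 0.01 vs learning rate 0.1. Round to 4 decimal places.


With lr=0.01: w_new = 5.9 - 0.01 * 2.4 = 5.876
With lr=0.1: w_new = 5.9 - 0.1 * 2.4 = 5.66
Absolute difference = |5.876 - 5.66|
= 0.2160

0.2160


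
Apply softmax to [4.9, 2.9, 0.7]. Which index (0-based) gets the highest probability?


Softmax is a monotonic transformation, so it preserves the argmax.
We need to find the index of the maximum logit.
Index 0: 4.9
Index 1: 2.9
Index 2: 0.7
Maximum logit = 4.9 at index 0

0


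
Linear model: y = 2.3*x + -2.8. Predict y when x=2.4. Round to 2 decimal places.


y = 2.3 * 2.4 + (-2.8)
= 5.52 + (-2.8)
= 2.72

2.72


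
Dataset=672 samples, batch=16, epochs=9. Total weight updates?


Iterations per epoch = 672 / 16 = 42
Total updates = iterations_per_epoch * epochs
= 42 * 9
= 378

378


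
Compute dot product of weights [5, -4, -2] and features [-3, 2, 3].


Element-wise products:
5 * -3 = -15
-4 * 2 = -8
-2 * 3 = -6
Sum = -15 + -8 + -6
= -29

-29


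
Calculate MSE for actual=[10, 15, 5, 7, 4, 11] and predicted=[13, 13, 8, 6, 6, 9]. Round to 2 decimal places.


Differences: [-3, 2, -3, 1, -2, 2]
Squared errors: [9, 4, 9, 1, 4, 4]
Sum of squared errors = 31
MSE = 31 / 6 = 5.17

5.17


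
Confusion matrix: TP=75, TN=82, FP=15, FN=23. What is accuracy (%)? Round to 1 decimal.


Accuracy = (TP + TN) / (TP + TN + FP + FN) * 100
= (75 + 82) / (75 + 82 + 15 + 23)
= 157 / 195
= 0.8051
= 80.5%

80.5


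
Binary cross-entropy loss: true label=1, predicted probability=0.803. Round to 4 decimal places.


For y=1: Loss = -log(p)
= -log(0.803)
= -(-0.2194)
= 0.2194

0.2194


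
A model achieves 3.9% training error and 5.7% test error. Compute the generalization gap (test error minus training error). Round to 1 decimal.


Generalization gap = test_error - train_error
= 5.7 - 3.9
= 1.8%
A small gap suggests good generalization.

1.8


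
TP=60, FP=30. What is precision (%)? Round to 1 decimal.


Precision = TP / (TP + FP) * 100
= 60 / (60 + 30)
= 60 / 90
= 0.6667
= 66.7%

66.7


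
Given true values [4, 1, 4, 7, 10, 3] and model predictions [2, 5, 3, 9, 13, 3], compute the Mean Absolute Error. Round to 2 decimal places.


Absolute errors: [2, 4, 1, 2, 3, 0]
Sum of absolute errors = 12
MAE = 12 / 6 = 2.00

2.00


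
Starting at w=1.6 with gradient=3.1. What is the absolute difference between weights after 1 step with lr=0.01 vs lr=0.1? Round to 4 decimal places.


With lr=0.01: w_new = 1.6 - 0.01 * 3.1 = 1.569
With lr=0.1: w_new = 1.6 - 0.1 * 3.1 = 1.29
Absolute difference = |1.569 - 1.29|
= 0.2790

0.2790


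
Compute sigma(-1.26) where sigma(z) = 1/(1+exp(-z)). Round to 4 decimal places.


sigmoid(z) = 1 / (1 + exp(-z))
exp(-(-1.26)) = exp(1.26) = 3.5254
1 + 3.5254 = 4.5254
1 / 4.5254 = 0.2210

0.2210


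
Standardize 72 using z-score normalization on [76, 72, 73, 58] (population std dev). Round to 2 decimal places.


Mean = (76 + 72 + 73 + 58) / 4 = 69.75
Variance = sum((x_i - mean)^2) / n = 48.1875
Std = sqrt(48.1875) = 6.9417
Z = (x - mean) / std
= (72 - 69.75) / 6.9417
= 2.25 / 6.9417
= 0.32

0.32


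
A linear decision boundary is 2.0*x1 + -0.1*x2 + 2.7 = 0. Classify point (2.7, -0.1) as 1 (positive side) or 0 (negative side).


Compute 2.0 * 2.7 + -0.1 * -0.1 + 2.7
= 5.4 + 0.01 + 2.7
= 8.11
Since 8.11 >= 0, the point is on the positive side.

1


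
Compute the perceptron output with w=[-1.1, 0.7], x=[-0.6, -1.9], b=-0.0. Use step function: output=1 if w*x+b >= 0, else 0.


z = w . x + b
= -1.1*-0.6 + 0.7*-1.9 + -0.0
= 0.66 + -1.33 + -0.0
= -0.67 + -0.0
= -0.67
Since z = -0.67 < 0, output = 0

0


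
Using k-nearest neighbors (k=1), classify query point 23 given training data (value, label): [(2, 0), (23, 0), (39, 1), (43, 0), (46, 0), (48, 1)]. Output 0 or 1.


Distances from query 23:
Point 23 (class 0): distance = 0
K=1 nearest neighbors: classes = [0]
Votes for class 1: 0 / 1
Majority vote => class 0

0


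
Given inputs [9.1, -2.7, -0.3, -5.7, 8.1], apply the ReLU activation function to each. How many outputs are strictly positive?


ReLU(x) = max(0, x) for each element:
ReLU(9.1) = 9.1
ReLU(-2.7) = 0
ReLU(-0.3) = 0
ReLU(-5.7) = 0
ReLU(8.1) = 8.1
Active neurons (>0): 2

2


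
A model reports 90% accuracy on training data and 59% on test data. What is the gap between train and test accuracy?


Gap = train_accuracy - test_accuracy
= 90 - 59
= 31%
This large gap strongly indicates overfitting.

31


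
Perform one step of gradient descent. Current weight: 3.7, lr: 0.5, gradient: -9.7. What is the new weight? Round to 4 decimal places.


w_new = w_old - lr * gradient
= 3.7 - 0.5 * -9.7
= 3.7 - (-4.85)
= 8.5500

8.5500


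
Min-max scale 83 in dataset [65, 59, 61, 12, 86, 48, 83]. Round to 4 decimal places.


Min = 12, Max = 86
Range = 86 - 12 = 74
Scaled = (x - min) / (max - min)
= (83 - 12) / 74
= 71 / 74
= 0.9595

0.9595


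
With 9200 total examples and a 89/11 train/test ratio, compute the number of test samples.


Train samples = 9200 * 89% = 8188
Test samples = 9200 - 8188
= 1012

1012


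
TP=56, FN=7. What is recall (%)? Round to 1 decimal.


Recall = TP / (TP + FN) * 100
= 56 / (56 + 7)
= 56 / 63
= 0.8889
= 88.9%

88.9


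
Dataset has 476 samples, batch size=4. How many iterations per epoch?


Iterations per epoch = dataset_size / batch_size
= 476 / 4
= 119

119


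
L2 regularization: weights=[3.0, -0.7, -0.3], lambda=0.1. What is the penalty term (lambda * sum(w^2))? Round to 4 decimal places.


Squaring each weight:
3.0^2 = 9.0
(-0.7)^2 = 0.49
(-0.3)^2 = 0.09
Sum of squares = 9.58
Penalty = 0.1 * 9.58 = 0.9580

0.9580


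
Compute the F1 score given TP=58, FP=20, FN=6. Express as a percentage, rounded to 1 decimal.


Precision = TP / (TP + FP) = 58 / 78 = 0.7436
Recall = TP / (TP + FN) = 58 / 64 = 0.9062
F1 = 2 * P * R / (P + R)
= 2 * 0.7436 * 0.9062 / (0.7436 + 0.9062)
= 1.3478 / 1.6498
= 0.8169
As percentage: 81.7%

81.7


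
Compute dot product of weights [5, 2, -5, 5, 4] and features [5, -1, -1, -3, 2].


Element-wise products:
5 * 5 = 25
2 * -1 = -2
-5 * -1 = 5
5 * -3 = -15
4 * 2 = 8
Sum = 25 + -2 + 5 + -15 + 8
= 21

21


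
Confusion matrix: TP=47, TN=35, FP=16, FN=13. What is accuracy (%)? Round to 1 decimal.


Accuracy = (TP + TN) / (TP + TN + FP + FN) * 100
= (47 + 35) / (47 + 35 + 16 + 13)
= 82 / 111
= 0.7387
= 73.9%

73.9


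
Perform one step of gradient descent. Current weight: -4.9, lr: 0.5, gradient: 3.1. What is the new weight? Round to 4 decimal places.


w_new = w_old - lr * gradient
= -4.9 - 0.5 * 3.1
= -4.9 - (1.55)
= -6.4500

-6.4500


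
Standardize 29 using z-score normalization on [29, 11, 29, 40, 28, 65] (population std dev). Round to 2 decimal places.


Mean = (29 + 11 + 29 + 40 + 28 + 65) / 6 = 33.6667
Variance = sum((x_i - mean)^2) / n = 268.5556
Std = sqrt(268.5556) = 16.3877
Z = (x - mean) / std
= (29 - 33.6667) / 16.3877
= -4.6667 / 16.3877
= -0.28

-0.28


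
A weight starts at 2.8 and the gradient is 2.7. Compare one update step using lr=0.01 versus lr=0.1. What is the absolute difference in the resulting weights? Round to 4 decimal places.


With lr=0.01: w_new = 2.8 - 0.01 * 2.7 = 2.773
With lr=0.1: w_new = 2.8 - 0.1 * 2.7 = 2.53
Absolute difference = |2.773 - 2.53|
= 0.2430

0.2430


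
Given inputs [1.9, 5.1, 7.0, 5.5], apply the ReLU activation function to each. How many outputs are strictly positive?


ReLU(x) = max(0, x) for each element:
ReLU(1.9) = 1.9
ReLU(5.1) = 5.1
ReLU(7.0) = 7.0
ReLU(5.5) = 5.5
Active neurons (>0): 4

4


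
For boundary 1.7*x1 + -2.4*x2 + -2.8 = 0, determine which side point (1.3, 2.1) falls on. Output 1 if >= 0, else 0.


Compute 1.7 * 1.3 + -2.4 * 2.1 + -2.8
= 2.21 + -5.04 + -2.8
= -5.63
Since -5.63 < 0, the point is on the negative side.

0


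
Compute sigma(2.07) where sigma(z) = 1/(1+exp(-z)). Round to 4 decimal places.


sigmoid(z) = 1 / (1 + exp(-z))
exp(-(2.07)) = exp(-2.07) = 0.1262
1 + 0.1262 = 1.1262
1 / 1.1262 = 0.8880

0.8880


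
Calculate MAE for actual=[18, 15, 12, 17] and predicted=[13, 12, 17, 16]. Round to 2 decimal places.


Absolute errors: [5, 3, 5, 1]
Sum of absolute errors = 14
MAE = 14 / 4 = 3.50

3.50


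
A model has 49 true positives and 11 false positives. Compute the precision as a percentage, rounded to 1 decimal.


Precision = TP / (TP + FP) * 100
= 49 / (49 + 11)
= 49 / 60
= 0.8167
= 81.7%

81.7


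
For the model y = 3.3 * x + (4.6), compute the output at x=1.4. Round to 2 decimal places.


y = 3.3 * 1.4 + (4.6)
= 4.62 + (4.6)
= 9.22

9.22


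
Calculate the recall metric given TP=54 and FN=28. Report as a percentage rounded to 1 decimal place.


Recall = TP / (TP + FN) * 100
= 54 / (54 + 28)
= 54 / 82
= 0.6585
= 65.9%

65.9


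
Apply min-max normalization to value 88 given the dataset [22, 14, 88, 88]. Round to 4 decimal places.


Min = 14, Max = 88
Range = 88 - 14 = 74
Scaled = (x - min) / (max - min)
= (88 - 14) / 74
= 74 / 74
= 1.0000

1.0000


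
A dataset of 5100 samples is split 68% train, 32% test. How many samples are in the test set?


Train samples = 5100 * 68% = 3468
Test samples = 5100 - 3468
= 1632

1632


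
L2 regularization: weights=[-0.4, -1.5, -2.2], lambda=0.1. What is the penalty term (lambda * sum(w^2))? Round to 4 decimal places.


Squaring each weight:
(-0.4)^2 = 0.16
(-1.5)^2 = 2.25
(-2.2)^2 = 4.84
Sum of squares = 7.25
Penalty = 0.1 * 7.25 = 0.7250

0.7250


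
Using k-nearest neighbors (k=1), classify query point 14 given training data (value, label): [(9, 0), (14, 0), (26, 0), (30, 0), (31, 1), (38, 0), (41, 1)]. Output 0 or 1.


Distances from query 14:
Point 14 (class 0): distance = 0
K=1 nearest neighbors: classes = [0]
Votes for class 1: 0 / 1
Majority vote => class 0

0


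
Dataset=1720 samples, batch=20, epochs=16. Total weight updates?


Iterations per epoch = 1720 / 20 = 86
Total updates = iterations_per_epoch * epochs
= 86 * 16
= 1376

1376


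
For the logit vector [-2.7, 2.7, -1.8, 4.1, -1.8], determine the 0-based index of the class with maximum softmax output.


Softmax is a monotonic transformation, so it preserves the argmax.
We need to find the index of the maximum logit.
Index 0: -2.7
Index 1: 2.7
Index 2: -1.8
Index 3: 4.1
Index 4: -1.8
Maximum logit = 4.1 at index 3

3


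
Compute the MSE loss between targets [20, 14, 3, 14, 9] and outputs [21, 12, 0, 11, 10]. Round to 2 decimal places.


Differences: [-1, 2, 3, 3, -1]
Squared errors: [1, 4, 9, 9, 1]
Sum of squared errors = 24
MSE = 24 / 5 = 4.80

4.80


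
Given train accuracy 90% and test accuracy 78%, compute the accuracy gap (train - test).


Gap = train_accuracy - test_accuracy
= 90 - 78
= 12%
This gap suggests the model is overfitting.

12


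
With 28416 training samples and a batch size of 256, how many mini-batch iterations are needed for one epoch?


Iterations per epoch = dataset_size / batch_size
= 28416 / 256
= 111

111


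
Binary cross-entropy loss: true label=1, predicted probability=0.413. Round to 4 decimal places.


For y=1: Loss = -log(p)
= -log(0.413)
= -(-0.8843)
= 0.8843

0.8843


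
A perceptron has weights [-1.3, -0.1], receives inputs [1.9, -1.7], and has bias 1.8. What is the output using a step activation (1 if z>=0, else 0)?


z = w . x + b
= -1.3*1.9 + -0.1*-1.7 + 1.8
= -2.47 + 0.17 + 1.8
= -2.3 + 1.8
= -0.5
Since z = -0.5 < 0, output = 0

0


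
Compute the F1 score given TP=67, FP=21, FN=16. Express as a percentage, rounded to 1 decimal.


Precision = TP / (TP + FP) = 67 / 88 = 0.7614
Recall = TP / (TP + FN) = 67 / 83 = 0.8072
F1 = 2 * P * R / (P + R)
= 2 * 0.7614 * 0.8072 / (0.7614 + 0.8072)
= 1.2292 / 1.5686
= 0.7836
As percentage: 78.4%

78.4


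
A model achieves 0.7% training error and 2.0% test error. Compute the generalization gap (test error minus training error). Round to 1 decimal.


Generalization gap = test_error - train_error
= 2.0 - 0.7
= 1.3%
A small gap suggests good generalization.

1.3


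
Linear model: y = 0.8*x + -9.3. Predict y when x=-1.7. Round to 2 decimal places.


y = 0.8 * -1.7 + (-9.3)
= -1.36 + (-9.3)
= -10.66

-10.66


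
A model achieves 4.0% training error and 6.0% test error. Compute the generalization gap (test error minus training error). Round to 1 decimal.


Generalization gap = test_error - train_error
= 6.0 - 4.0
= 2.0%
A moderate gap.

2.0


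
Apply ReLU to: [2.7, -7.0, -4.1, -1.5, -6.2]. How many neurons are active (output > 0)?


ReLU(x) = max(0, x) for each element:
ReLU(2.7) = 2.7
ReLU(-7.0) = 0
ReLU(-4.1) = 0
ReLU(-1.5) = 0
ReLU(-6.2) = 0
Active neurons (>0): 1

1


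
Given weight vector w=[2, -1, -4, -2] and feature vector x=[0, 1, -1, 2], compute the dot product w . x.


Element-wise products:
2 * 0 = 0
-1 * 1 = -1
-4 * -1 = 4
-2 * 2 = -4
Sum = 0 + -1 + 4 + -4
= -1

-1


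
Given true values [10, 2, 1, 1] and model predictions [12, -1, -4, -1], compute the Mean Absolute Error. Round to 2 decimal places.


Absolute errors: [2, 3, 5, 2]
Sum of absolute errors = 12
MAE = 12 / 4 = 3.00

3.00


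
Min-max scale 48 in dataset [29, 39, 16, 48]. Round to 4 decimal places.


Min = 16, Max = 48
Range = 48 - 16 = 32
Scaled = (x - min) / (max - min)
= (48 - 16) / 32
= 32 / 32
= 1.0000

1.0000


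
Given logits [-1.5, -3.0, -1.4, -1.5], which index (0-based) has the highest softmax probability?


Softmax is a monotonic transformation, so it preserves the argmax.
We need to find the index of the maximum logit.
Index 0: -1.5
Index 1: -3.0
Index 2: -1.4
Index 3: -1.5
Maximum logit = -1.4 at index 2

2


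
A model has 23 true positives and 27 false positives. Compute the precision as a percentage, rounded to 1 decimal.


Precision = TP / (TP + FP) * 100
= 23 / (23 + 27)
= 23 / 50
= 0.46
= 46.0%

46.0


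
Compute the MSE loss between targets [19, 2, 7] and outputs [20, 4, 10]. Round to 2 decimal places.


Differences: [-1, -2, -3]
Squared errors: [1, 4, 9]
Sum of squared errors = 14
MSE = 14 / 3 = 4.67

4.67


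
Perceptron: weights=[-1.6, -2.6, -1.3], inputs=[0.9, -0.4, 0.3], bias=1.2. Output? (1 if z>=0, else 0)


z = w . x + b
= -1.6*0.9 + -2.6*-0.4 + -1.3*0.3 + 1.2
= -1.44 + 1.04 + -0.39 + 1.2
= -0.79 + 1.2
= 0.41
Since z = 0.41 >= 0, output = 1

1


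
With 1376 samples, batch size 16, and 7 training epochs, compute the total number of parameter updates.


Iterations per epoch = 1376 / 16 = 86
Total updates = iterations_per_epoch * epochs
= 86 * 7
= 602

602
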